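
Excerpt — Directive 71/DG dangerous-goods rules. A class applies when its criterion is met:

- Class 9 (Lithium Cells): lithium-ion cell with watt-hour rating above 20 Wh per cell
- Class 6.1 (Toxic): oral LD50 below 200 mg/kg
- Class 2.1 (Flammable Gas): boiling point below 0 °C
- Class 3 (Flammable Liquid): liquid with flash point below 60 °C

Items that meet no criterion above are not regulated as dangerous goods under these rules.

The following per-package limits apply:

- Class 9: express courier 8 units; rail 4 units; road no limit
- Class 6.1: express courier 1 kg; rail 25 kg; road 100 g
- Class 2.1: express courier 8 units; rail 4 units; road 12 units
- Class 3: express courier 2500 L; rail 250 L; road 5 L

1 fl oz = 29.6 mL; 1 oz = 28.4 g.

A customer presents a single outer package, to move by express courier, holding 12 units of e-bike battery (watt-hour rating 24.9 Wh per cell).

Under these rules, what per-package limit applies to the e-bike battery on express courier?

The e-bike battery has watt-hour rating 24.9 Wh per cell, which is > 20 Wh per cell, so it is Class 9 (Lithium Cells).
The express courier limit for Class 9 is 8 units.

8 units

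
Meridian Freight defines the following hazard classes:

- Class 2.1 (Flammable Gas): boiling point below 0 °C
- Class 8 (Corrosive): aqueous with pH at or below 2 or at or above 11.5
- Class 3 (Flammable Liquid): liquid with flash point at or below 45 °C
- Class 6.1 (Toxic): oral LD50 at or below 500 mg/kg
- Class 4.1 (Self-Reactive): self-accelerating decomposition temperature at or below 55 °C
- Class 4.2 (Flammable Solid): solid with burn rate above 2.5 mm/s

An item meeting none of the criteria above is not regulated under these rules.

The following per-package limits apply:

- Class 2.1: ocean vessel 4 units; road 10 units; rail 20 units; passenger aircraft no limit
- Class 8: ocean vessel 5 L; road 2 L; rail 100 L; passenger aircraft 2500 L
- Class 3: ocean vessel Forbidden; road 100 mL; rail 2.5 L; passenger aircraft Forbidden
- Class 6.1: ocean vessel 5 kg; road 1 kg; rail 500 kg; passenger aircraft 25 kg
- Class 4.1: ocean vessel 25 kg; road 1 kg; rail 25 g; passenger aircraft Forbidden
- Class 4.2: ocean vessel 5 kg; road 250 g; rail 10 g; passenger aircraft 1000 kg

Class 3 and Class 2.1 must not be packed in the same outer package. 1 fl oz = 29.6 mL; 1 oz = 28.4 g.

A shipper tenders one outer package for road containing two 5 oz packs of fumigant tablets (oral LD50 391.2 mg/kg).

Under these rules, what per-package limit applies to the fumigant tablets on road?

Fumigant tablets: oral LD50 391.2 mg/kg ≤ 500 mg/kg → Class 6.1 (Toxic).
The road limit for Class 6.1 is 1 kg.

1 kg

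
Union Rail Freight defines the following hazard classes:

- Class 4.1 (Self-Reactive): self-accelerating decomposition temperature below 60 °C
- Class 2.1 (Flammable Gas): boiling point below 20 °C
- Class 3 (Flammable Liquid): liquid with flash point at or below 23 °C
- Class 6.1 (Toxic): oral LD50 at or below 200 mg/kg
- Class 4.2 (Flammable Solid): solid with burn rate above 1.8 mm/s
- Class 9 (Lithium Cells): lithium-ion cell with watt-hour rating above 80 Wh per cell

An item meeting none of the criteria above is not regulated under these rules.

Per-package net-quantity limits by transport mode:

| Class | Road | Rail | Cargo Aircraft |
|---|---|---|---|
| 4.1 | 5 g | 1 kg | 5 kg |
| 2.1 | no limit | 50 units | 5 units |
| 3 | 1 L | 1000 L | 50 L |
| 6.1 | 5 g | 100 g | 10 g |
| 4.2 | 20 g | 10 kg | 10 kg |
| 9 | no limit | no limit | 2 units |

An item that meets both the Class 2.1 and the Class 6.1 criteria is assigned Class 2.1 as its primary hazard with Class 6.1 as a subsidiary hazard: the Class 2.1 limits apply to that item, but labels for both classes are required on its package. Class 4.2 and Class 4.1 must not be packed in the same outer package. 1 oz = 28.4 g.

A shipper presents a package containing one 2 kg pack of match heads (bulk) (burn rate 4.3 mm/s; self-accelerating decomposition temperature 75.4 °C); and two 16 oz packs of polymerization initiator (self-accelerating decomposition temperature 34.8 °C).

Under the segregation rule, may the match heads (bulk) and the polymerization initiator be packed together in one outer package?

No

The match heads (bulk) have burn rate 4.3 mm/s, which is > 1.8 mm/s, so they are Class 4.2 (Flammable Solid).
Self-accelerating decomposition temperature 34.8 °C meets the Class 4.1 criterion (Self-Reactive), so the polymerization initiator is Class 4.1.
Class 4.2 and Class 4.1 may not share an outer package.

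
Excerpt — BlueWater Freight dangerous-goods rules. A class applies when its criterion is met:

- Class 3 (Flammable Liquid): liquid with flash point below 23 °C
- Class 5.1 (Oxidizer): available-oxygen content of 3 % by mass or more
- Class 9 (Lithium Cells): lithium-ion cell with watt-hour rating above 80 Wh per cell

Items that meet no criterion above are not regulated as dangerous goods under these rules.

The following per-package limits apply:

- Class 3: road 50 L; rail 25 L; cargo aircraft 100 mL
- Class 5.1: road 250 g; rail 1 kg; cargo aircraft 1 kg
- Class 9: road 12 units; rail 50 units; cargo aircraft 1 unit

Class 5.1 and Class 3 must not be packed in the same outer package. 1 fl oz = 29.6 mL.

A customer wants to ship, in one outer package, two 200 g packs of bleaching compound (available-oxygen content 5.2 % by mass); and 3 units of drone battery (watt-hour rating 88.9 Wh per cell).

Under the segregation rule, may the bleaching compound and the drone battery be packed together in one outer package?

Available-oxygen content 5.2 % by mass meets the Class 5.1 criterion (Oxidizer), so the bleaching compound is Class 5.1.
The drone battery has watt-hour rating 88.9 Wh per cell, which is > 80 Wh per cell, so it is Class 9 (Lithium Cells).
No segregation rule bars Class 5.1 with Class 9.

Yes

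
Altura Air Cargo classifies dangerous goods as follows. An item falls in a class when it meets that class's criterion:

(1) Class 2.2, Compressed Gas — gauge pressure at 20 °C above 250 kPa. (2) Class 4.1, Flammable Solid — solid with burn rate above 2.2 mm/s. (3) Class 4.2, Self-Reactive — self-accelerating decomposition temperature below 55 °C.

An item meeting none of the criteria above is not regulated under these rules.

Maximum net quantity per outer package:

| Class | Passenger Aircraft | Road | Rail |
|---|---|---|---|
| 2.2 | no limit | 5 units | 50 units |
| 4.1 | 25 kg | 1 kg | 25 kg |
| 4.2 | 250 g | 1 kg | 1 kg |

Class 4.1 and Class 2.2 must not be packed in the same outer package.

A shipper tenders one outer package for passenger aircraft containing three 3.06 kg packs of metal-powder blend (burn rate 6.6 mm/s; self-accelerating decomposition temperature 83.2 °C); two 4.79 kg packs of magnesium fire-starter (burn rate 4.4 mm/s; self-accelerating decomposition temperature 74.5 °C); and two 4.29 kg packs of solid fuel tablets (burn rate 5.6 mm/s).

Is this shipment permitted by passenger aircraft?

No

Metal-powder blend: burn rate 6.6 mm/s > 2.2 mm/s → Class 4.1 (Flammable Solid).
The magnesium fire-starter has burn rate 4.4 mm/s, which is > 2.2 mm/s, so it is Class 4.1 (Flammable Solid).
The solid fuel tablets have burn rate 5.6 mm/s, which is > 2.2 mm/s, so they are Class 4.1 (Flammable Solid).
Total Class 4.1: (three 3.06 kg packs = 9.18 kg) + (two 4.79 kg packs = 9.58 kg) + (two 4.29 kg packs = 8.58 kg) = 27.34 kg.
27.34 kg > 25 kg (passenger aircraft limit, Class 4.1) — over the limit.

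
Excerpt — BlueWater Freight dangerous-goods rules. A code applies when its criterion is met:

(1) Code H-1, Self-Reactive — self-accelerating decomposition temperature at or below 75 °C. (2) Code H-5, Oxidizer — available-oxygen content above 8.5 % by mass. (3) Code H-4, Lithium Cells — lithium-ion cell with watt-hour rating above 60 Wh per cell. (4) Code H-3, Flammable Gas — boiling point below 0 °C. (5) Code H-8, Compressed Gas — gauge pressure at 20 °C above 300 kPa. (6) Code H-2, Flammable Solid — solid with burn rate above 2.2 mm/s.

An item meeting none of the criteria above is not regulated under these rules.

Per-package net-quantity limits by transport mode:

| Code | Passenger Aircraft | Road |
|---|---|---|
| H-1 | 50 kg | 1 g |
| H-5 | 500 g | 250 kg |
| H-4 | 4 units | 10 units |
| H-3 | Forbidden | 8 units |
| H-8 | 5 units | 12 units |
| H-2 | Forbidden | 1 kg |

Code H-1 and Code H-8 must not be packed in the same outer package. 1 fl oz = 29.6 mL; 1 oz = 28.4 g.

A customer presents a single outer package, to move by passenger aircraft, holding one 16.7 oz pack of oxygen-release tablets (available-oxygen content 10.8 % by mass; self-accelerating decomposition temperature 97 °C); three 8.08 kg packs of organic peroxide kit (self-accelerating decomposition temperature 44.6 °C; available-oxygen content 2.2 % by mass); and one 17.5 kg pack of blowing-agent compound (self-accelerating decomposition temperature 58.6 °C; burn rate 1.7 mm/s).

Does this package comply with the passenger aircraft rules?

Available-oxygen content 10.8 % by mass meets the Code H-5 criterion (Oxidizer), so the oxygen-release tablets are Code H-5.
With self-accelerating decomposition temperature 44.6 °C (≤ 75 °C), the organic peroxide kit falls in Code H-1.
Blowing-agent compound: self-accelerating decomposition temperature 58.6 °C ≤ 75 °C → Code H-1 (Self-Reactive).
Total Code H-1: (three 8.08 kg packs = 24.24 kg) + 17.5 kg = 41.74 kg.
41.74 kg ≤ 50 kg (passenger aircraft limit, Code H-1) — within limit.
Code H-5 quantity: one 16.7 oz pack = 474.28 g.
474.28 g is within the passenger aircraft limit of 500 g for Code H-5.
The segregation rule (Code H-1 with Code H-8) does not apply to Code H-1 with Code H-5.
Every hazard code is within its passenger aircraft limit and no segregation rule is violated.

Yes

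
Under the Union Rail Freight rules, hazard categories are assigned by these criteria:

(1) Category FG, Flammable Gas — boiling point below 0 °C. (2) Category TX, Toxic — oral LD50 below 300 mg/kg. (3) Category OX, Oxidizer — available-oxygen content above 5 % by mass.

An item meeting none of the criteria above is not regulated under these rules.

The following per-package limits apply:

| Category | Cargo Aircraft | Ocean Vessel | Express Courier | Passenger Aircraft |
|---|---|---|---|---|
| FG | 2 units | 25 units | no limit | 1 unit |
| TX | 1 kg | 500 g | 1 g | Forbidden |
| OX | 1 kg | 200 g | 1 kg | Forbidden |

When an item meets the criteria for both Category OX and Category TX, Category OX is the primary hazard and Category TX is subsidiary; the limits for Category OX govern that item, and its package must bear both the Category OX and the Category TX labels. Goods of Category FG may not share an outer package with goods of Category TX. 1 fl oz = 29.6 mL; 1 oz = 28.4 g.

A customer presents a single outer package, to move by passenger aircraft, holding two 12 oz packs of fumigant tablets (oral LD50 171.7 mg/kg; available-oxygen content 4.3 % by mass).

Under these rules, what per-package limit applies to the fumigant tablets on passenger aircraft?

Fumigant tablets: oral LD50 171.7 mg/kg < 300 mg/kg → Category TX (Toxic).
The passenger aircraft limit for Category TX is Forbidden.

Forbidden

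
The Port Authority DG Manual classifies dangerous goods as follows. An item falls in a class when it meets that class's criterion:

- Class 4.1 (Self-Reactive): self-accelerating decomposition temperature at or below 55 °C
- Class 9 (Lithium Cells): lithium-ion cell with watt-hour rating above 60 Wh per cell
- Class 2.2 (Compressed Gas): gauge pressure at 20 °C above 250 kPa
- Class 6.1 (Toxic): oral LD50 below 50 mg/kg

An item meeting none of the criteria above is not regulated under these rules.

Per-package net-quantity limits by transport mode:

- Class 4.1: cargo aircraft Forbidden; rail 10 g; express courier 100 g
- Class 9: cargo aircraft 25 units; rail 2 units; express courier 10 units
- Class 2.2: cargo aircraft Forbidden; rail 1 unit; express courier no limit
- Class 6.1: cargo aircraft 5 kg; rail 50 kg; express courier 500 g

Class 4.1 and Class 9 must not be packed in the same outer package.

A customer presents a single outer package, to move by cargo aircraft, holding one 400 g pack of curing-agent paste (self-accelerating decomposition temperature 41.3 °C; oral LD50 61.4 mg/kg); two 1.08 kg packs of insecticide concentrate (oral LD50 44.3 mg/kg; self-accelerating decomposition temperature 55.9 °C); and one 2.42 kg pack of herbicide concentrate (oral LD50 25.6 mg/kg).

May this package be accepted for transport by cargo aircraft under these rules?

The curing-agent paste has self-accelerating decomposition temperature 41.3 °C, which is ≤ 55 °C, so it is Class 4.1 (Self-Reactive).
With oral LD50 44.3 mg/kg (< 50 mg/kg), the insecticide concentrate falls in Class 6.1.
With oral LD50 25.6 mg/kg (< 50 mg/kg), the herbicide concentrate falls in Class 6.1.
Total Class 6.1: (two 1.08 kg packs = 2.16 kg) + 2.42 kg = 4.58 kg.
That is within the Class 6.1 cargo aircraft limit of 5 kg.
Class 4.1 quantity: 400 g.
By cargo aircraft, Class 4.1 is Forbidden regardless of quantity.
The segregation rule (Class 4.1 with Class 9) does not apply to Class 6.1 with Class 4.1.

No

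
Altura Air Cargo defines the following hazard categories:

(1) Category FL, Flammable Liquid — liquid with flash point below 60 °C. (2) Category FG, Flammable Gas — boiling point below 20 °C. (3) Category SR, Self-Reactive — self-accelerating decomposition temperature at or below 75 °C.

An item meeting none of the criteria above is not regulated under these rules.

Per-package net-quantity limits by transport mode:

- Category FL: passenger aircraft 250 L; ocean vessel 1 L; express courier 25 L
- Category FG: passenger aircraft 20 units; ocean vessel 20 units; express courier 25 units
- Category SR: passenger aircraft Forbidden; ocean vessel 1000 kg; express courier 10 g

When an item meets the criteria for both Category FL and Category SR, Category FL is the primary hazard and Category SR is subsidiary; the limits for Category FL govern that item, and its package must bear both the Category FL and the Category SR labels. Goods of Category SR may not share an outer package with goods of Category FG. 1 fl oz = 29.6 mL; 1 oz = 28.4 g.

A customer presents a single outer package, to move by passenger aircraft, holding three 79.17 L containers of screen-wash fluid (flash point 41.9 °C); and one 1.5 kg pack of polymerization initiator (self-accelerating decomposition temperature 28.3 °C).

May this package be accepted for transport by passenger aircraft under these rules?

No

With flash point 41.9 °C (< 60 °C), the screen-wash fluid falls in Category FL.
The polymerization initiator has self-accelerating decomposition temperature 28.3 °C, which is ≤ 75 °C, so it is Category SR (Self-Reactive).
Category FL quantity: three 79.17 L containers = 237.51 L.
237.51 L ≤ 250 L (passenger aircraft limit, Category FL) — within limit.
Category SR quantity: 1.5 kg.
Category SR is Forbidden by passenger aircraft.
The segregation rule (Category SR with Category FG) does not apply to Category FL with Category SR.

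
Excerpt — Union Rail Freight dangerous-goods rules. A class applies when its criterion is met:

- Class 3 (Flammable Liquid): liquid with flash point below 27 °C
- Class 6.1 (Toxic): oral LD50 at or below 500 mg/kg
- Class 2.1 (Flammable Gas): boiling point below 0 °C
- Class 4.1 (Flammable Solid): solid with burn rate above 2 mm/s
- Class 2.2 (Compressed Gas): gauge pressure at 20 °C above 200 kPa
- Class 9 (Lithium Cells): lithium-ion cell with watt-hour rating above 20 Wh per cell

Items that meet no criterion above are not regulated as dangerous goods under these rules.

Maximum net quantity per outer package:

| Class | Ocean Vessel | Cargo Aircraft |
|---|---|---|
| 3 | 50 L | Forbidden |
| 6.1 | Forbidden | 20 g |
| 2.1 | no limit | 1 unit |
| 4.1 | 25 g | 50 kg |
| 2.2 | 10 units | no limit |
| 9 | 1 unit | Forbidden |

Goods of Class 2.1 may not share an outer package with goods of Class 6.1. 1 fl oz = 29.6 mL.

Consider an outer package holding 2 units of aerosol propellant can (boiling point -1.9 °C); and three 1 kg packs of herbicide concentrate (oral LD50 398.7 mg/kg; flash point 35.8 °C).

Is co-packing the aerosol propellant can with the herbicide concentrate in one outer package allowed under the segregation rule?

No

With boiling point -1.9 °C (< 0 °C), the aerosol propellant can falls in Class 2.1.
The herbicide concentrate has oral LD50 398.7 mg/kg, which is ≤ 500 mg/kg, so it is Class 6.1 (Toxic).
Class 2.1 and Class 6.1 may not share an outer package.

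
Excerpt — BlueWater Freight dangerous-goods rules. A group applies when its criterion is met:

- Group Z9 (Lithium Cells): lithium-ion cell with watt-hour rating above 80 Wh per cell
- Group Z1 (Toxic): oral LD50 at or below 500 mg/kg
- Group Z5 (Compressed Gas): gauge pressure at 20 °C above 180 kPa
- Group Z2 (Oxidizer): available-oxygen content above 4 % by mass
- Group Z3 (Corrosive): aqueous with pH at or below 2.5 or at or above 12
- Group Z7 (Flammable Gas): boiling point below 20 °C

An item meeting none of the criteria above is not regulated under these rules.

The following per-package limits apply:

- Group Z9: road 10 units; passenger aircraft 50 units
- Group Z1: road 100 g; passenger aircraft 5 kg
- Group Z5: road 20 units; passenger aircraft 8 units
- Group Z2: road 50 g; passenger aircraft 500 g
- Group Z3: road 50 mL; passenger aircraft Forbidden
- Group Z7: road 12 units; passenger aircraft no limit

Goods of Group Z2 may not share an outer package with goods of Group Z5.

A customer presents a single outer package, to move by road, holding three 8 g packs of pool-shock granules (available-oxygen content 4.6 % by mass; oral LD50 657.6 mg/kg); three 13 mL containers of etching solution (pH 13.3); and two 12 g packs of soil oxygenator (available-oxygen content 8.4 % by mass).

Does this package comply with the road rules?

Yes

Pool-shock granules: available-oxygen content 4.6 % by mass > 4 % by mass → Group Z2 (Oxidizer).
With pH 13.3 (≥ 12), the etching solution falls in Group Z3.
With available-oxygen content 8.4 % by mass (> 4 % by mass), the soil oxygenator falls in Group Z2.
Total Group Z2: (three 8 g packs = 24 g) + (two 12 g packs = 24 g) = 48 g.
48 g is within the road limit of 50 g for Group Z2.
Group Z3 quantity: three 13 mL containers = 39 mL.
39 mL is within the road limit of 50 mL for Group Z3.
The segregation rule (Group Z2 with Group Z5) does not apply to Group Z2 with Group Z3.
Every hazard group is within its road limit and no segregation rule is violated.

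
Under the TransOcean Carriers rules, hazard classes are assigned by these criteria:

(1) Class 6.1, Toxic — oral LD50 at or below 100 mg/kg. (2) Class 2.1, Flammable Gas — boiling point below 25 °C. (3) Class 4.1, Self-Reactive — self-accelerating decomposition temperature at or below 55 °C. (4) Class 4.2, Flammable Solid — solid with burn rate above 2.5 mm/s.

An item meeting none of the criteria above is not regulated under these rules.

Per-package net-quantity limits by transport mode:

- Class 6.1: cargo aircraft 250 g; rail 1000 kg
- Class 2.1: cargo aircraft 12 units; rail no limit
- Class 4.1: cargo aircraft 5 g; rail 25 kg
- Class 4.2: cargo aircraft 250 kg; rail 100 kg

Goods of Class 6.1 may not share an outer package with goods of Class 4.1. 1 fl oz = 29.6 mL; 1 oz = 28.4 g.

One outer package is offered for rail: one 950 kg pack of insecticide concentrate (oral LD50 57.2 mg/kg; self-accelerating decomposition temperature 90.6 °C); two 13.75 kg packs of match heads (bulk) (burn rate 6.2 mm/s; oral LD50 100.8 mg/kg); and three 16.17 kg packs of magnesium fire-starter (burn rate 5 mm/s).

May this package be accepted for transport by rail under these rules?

The insecticide concentrate has oral LD50 57.2 mg/kg, which is ≤ 100 mg/kg, so it is Class 6.1 (Toxic).
Burn rate 6.2 mm/s meets the Class 4.2 criterion (Flammable Solid), so the match heads (bulk) are Class 4.2.
Burn rate 5 mm/s meets the Class 4.2 criterion (Flammable Solid), so the magnesium fire-starter is Class 4.2.
Total Class 4.2: (two 13.75 kg packs = 27.5 kg) + (three 16.17 kg packs = 48.51 kg) = 76.01 kg.
76.01 kg ≤ 100 kg (rail limit, Class 4.2) — within limit.
Class 6.1 quantity: 950 kg.
That is within the Class 6.1 rail limit of 1000 kg.
The segregation rule (Class 6.1 with Class 4.1) does not apply to Class 4.2 with Class 6.1.
Every hazard class is within its rail limit and no segregation rule is violated.

Yes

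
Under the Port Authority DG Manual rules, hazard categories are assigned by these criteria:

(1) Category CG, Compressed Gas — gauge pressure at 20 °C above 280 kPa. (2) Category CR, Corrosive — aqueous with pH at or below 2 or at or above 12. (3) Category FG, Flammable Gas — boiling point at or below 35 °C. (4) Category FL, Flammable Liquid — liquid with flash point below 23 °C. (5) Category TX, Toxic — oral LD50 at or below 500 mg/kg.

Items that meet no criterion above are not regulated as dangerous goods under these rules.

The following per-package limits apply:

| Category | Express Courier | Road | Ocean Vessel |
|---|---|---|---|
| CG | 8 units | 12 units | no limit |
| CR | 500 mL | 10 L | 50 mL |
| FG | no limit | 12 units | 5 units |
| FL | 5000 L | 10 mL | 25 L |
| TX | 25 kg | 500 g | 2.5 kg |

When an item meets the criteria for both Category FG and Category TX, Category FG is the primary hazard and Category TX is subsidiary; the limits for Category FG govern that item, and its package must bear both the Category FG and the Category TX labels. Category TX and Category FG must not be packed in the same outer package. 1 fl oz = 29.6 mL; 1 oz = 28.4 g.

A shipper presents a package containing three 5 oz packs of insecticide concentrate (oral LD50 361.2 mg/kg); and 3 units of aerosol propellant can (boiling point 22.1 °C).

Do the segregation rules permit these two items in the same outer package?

Oral LD50 361.2 mg/kg meets the Category TX criterion (Toxic), so the insecticide concentrate is Category TX.
Aerosol propellant can: boiling point 22.1 °C ≤ 35 °C → Category FG (Flammable Gas).
Category TX and Category FG may not share an outer package.

No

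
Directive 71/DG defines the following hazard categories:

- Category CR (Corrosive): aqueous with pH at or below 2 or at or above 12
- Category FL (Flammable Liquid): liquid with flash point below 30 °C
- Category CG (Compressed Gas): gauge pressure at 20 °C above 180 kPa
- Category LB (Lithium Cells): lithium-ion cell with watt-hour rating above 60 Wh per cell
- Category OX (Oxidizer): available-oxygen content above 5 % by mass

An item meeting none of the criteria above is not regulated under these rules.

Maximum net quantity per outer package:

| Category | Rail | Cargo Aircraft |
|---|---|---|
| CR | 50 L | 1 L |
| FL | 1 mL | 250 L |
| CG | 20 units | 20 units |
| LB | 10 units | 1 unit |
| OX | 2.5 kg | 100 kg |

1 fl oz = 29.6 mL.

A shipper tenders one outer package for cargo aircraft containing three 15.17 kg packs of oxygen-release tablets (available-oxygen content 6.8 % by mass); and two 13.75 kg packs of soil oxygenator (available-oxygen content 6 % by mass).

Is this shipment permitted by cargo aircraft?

The oxygen-release tablets have available-oxygen content 6.8 % by mass, which is > 5 % by mass, so they are Category OX (Oxidizer).
Soil oxygenator: available-oxygen content 6 % by mass > 5 % by mass → Category OX (Oxidizer).
Total Category OX: (three 15.17 kg packs = 45.51 kg) + (two 13.75 kg packs = 27.5 kg) = 73.01 kg.
73.01 kg is within the cargo aircraft limit of 100 kg for Category OX.

Yes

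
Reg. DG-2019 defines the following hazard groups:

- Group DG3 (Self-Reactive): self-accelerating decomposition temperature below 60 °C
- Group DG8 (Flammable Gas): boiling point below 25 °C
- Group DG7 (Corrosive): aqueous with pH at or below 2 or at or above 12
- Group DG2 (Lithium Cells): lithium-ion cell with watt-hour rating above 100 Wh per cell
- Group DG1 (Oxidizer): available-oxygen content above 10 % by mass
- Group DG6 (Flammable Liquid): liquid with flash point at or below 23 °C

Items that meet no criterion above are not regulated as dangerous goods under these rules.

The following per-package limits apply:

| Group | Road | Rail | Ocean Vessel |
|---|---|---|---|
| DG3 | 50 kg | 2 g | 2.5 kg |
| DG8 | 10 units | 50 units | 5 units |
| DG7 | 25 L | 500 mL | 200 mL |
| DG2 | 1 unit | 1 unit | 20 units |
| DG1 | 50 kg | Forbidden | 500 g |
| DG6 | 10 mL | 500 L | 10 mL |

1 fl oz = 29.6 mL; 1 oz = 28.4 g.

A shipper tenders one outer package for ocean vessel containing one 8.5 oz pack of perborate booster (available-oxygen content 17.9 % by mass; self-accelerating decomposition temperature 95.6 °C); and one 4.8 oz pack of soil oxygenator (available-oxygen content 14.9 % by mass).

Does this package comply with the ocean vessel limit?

Available-oxygen content 17.9 % by mass meets the Group DG1 criterion (Oxidizer), so the perborate booster is Group DG1.
Soil oxygenator: available-oxygen content 14.9 % by mass > 10 % by mass → Group DG1 (Oxidizer).
Group DG1 net quantity: (one 8.5 oz pack = 241.4 g) + (one 4.8 oz pack = 136.32 g) = 377.72 g.
That is within the Group DG1 ocean vessel limit of 500 g.

Yes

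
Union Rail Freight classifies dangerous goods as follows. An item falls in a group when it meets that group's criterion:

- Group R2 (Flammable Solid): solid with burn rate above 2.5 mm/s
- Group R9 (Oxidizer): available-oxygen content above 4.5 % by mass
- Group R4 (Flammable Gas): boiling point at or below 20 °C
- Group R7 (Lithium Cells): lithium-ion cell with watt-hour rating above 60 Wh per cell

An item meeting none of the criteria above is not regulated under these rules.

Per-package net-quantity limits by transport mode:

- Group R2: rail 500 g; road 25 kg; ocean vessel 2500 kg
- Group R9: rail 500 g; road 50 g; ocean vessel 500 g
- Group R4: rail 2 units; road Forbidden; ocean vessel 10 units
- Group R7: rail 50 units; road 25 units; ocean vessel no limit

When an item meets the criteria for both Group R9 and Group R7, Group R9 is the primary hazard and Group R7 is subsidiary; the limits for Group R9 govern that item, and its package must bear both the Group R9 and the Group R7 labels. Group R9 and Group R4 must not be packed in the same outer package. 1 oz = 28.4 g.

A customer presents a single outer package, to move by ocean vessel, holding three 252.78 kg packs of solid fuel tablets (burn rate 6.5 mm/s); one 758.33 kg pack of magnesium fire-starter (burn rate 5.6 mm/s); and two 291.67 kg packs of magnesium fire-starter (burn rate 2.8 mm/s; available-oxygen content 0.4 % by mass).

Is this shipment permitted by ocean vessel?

Yes

The solid fuel tablets have burn rate 6.5 mm/s, which is > 2.5 mm/s, so they are Group R2 (Flammable Solid).
The magnesium fire-starter has burn rate 5.6 mm/s, which is > 2.5 mm/s, so it is Group R2 (Flammable Solid).
Burn rate 2.8 mm/s meets the Group R2 criterion (Flammable Solid), so the magnesium fire-starter is Group R2.
Group R2 net quantity: (three 252.78 kg packs = 758.34 kg) + 758.33 kg + (two 291.67 kg packs = 583.34 kg) = 2100.01 kg.
That is within the Group R2 ocean vessel limit of 2500 kg.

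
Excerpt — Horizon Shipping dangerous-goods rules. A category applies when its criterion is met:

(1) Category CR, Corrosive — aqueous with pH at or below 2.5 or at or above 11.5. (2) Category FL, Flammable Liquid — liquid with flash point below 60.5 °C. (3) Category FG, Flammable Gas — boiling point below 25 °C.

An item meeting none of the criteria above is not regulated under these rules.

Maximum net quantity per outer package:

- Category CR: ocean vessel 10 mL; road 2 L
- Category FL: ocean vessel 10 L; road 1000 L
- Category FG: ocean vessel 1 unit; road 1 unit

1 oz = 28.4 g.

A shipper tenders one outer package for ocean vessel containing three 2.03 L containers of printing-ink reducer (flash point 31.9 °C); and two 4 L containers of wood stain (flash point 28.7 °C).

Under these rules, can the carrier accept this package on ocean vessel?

With flash point 31.9 °C (< 60.5 °C), the printing-ink reducer falls in Category FL.
With flash point 28.7 °C (< 60.5 °C), the wood stain falls in Category FL.
Total Category FL: (three 2.03 L containers = 6.09 L) + (two 4 L containers = 8 L) = 14.09 L.
14.09 L > 10 L (ocean vessel limit, Category FL) — over the limit.

No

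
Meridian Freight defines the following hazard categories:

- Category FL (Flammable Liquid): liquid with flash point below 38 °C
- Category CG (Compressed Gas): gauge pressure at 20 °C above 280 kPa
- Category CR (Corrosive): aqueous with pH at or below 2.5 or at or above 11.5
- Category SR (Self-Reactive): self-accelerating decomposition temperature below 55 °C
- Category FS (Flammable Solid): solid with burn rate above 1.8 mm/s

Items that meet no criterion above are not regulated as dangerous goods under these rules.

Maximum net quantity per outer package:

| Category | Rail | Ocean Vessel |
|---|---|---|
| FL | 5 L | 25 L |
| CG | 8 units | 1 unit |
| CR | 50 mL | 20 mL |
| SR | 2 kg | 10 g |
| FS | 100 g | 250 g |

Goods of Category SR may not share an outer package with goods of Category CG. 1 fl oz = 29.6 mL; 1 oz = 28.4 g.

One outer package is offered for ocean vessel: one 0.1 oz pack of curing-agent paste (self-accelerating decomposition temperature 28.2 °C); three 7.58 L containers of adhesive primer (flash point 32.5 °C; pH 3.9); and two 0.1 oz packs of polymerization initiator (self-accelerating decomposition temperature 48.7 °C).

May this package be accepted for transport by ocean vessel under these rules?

Curing-agent paste: self-accelerating decomposition temperature 28.2 °C < 55 °C → Category SR (Self-Reactive).
With flash point 32.5 °C (< 38 °C), the adhesive primer falls in Category FL.
With self-accelerating decomposition temperature 48.7 °C (< 55 °C), the polymerization initiator falls in Category SR.
Category SR net quantity: (one 0.1 oz pack = 2.84 g) + (two 0.1 oz packs = 5.68 g) = 8.52 g.
8.52 g ≤ 10 g (ocean vessel limit, Category SR) — within limit.
Category FL quantity: three 7.58 L containers = 22.74 L.
22.74 L ≤ 25 L (ocean vessel limit, Category FL) — within limit.
The segregation rule (Category SR with Category CG) does not apply to Category SR with Category FL.
Every hazard category is within its ocean vessel limit and no segregation rule is violated.

Yes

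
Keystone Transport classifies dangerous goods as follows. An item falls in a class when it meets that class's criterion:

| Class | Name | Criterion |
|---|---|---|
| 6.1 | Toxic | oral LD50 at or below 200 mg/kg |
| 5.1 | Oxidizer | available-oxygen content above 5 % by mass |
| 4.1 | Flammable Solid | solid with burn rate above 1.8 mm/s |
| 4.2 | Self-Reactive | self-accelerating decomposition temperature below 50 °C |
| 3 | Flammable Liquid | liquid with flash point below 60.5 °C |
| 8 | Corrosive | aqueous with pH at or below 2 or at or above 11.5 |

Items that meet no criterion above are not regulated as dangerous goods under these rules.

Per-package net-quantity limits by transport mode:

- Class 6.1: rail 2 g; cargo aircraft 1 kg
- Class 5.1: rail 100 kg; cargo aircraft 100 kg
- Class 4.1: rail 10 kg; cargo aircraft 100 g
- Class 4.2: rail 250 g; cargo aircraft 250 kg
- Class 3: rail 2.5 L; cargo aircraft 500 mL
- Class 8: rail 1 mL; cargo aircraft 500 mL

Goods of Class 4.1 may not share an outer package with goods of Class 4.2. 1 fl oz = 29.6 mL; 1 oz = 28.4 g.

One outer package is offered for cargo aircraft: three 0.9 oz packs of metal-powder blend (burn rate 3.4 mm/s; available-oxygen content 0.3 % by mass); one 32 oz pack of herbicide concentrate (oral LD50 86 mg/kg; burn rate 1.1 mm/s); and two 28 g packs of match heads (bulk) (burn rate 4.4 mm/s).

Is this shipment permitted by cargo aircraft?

No

The metal-powder blend has burn rate 3.4 mm/s, which is > 1.8 mm/s, so it is Class 4.1 (Flammable Solid).
The herbicide concentrate has oral LD50 86 mg/kg, which is ≤ 200 mg/kg, so it is Class 6.1 (Toxic).
With burn rate 4.4 mm/s (> 1.8 mm/s), the match heads (bulk) fall in Class 4.1.
Class 4.1 net quantity: (three 0.9 oz packs = 76.68 g) + (two 28 g packs = 56 g) = 132.68 g.
132.68 g exceeds the cargo aircraft limit of 100 g for Class 4.1.
Class 6.1 quantity: one 32 oz pack = 908.8 g.
That is within the Class 6.1 cargo aircraft limit of 1 kg.
The segregation rule (Class 4.1 with Class 4.2) does not apply to Class 4.1 with Class 6.1.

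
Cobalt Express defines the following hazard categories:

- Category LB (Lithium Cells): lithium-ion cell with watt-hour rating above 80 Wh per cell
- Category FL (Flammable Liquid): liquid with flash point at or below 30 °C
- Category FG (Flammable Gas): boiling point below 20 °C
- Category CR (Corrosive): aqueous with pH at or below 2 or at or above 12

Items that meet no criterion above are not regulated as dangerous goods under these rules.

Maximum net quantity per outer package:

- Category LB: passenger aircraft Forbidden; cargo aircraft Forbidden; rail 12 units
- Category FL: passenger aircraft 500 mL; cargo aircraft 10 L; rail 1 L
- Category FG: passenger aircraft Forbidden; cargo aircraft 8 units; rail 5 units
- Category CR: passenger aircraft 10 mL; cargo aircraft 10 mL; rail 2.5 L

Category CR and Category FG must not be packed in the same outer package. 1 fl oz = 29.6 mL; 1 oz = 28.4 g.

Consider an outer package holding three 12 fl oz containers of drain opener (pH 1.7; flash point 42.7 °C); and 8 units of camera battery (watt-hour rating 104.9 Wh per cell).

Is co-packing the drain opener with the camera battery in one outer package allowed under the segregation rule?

Yes

Drain opener: pH 1.7 ≤ 2 → Category CR (Corrosive).
The camera battery has watt-hour rating 104.9 Wh per cell, which is > 80 Wh per cell, so it is Category LB (Lithium Cells).
No segregation rule bars Category CR with Category LB.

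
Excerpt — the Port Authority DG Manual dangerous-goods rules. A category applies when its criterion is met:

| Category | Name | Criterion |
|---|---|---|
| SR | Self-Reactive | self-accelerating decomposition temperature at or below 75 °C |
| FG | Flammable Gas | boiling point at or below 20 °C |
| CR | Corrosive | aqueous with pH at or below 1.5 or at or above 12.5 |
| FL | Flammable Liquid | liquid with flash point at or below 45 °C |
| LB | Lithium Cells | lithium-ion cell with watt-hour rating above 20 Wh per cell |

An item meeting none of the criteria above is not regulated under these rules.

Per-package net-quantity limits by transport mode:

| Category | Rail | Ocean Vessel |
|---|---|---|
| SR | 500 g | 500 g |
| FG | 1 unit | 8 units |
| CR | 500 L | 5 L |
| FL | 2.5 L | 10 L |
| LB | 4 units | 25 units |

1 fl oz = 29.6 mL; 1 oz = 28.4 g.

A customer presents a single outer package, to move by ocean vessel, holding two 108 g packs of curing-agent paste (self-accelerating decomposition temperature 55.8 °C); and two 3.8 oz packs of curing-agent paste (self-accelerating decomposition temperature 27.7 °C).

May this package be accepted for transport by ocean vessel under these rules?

With self-accelerating decomposition temperature 55.8 °C (≤ 75 °C), the curing-agent paste falls in Category SR.
With self-accelerating decomposition temperature 27.7 °C (≤ 75 °C), the curing-agent paste falls in Category SR.
Category SR net quantity: (two 108 g packs = 216 g) + (two 3.8 oz packs = 215.84 g) = 431.84 g.
431.84 g is within the ocean vessel limit of 500 g for Category SR.

Yes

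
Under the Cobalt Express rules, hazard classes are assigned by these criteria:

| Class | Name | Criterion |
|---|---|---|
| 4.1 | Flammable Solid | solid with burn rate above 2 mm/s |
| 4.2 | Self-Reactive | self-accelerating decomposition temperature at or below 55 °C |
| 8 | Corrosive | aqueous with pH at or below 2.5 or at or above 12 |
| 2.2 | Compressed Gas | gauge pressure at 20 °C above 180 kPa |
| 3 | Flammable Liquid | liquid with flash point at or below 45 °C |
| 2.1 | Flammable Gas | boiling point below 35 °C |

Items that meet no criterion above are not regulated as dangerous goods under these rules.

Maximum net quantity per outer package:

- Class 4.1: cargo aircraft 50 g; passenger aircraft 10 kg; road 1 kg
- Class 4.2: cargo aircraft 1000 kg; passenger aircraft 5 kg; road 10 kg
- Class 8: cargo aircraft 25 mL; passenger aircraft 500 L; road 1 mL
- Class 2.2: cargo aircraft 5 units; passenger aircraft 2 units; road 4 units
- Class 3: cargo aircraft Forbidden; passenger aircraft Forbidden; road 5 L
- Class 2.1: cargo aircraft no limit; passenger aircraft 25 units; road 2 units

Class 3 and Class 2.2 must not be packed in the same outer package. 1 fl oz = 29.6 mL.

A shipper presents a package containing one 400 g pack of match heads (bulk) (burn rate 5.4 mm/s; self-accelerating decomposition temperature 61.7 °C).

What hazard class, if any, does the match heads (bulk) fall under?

With burn rate 5.4 mm/s (> 2 mm/s), the match heads (bulk) fall in Class 4.1.

Class 4.1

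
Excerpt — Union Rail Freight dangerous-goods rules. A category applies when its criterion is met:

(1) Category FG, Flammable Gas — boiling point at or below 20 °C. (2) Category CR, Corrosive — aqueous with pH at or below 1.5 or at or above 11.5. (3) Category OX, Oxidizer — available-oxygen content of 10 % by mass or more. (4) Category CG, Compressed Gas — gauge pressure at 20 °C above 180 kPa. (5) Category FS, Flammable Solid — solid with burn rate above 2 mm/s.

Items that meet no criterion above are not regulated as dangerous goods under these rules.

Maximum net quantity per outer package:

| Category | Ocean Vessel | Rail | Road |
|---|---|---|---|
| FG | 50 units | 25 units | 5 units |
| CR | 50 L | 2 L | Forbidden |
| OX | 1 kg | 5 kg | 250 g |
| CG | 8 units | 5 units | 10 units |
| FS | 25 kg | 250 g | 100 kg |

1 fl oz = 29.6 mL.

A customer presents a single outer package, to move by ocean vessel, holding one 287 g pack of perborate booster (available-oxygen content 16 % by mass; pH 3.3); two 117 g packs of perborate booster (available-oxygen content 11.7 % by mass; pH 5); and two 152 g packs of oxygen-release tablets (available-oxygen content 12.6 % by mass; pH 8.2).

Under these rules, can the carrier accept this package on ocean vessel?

Yes

Available-oxygen content 16 % by mass meets the Category OX criterion (Oxidizer), so the perborate booster is Category OX.
Perborate booster: available-oxygen content 11.7 % by mass ≥ 10 % by mass → Category OX (Oxidizer).
With available-oxygen content 12.6 % by mass (≥ 10 % by mass), the oxygen-release tablets fall in Category OX.
Total Category OX: 287 g + (two 117 g packs = 234 g) + (two 152 g packs = 304 g) = 825 g.
825 g is within the ocean vessel limit of 1 kg for Category OX.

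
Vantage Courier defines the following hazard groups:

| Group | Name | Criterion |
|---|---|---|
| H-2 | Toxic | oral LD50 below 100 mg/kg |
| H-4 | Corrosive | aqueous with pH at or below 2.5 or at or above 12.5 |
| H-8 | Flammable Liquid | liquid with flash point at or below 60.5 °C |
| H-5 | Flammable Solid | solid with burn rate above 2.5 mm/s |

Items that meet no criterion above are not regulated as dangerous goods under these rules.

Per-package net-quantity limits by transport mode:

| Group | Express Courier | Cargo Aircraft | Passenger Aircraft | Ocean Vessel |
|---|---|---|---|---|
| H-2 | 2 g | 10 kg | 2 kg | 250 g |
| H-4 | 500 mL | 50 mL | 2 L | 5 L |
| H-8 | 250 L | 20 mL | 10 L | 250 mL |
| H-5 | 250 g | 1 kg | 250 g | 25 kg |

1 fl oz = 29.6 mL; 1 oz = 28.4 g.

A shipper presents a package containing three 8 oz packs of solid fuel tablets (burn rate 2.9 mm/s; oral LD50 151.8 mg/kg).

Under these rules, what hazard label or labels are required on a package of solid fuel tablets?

Group H-5

Solid fuel tablets: burn rate 2.9 mm/s > 2.5 mm/s → Group H-5 (Flammable Solid).
Only the Group H-5 label is required.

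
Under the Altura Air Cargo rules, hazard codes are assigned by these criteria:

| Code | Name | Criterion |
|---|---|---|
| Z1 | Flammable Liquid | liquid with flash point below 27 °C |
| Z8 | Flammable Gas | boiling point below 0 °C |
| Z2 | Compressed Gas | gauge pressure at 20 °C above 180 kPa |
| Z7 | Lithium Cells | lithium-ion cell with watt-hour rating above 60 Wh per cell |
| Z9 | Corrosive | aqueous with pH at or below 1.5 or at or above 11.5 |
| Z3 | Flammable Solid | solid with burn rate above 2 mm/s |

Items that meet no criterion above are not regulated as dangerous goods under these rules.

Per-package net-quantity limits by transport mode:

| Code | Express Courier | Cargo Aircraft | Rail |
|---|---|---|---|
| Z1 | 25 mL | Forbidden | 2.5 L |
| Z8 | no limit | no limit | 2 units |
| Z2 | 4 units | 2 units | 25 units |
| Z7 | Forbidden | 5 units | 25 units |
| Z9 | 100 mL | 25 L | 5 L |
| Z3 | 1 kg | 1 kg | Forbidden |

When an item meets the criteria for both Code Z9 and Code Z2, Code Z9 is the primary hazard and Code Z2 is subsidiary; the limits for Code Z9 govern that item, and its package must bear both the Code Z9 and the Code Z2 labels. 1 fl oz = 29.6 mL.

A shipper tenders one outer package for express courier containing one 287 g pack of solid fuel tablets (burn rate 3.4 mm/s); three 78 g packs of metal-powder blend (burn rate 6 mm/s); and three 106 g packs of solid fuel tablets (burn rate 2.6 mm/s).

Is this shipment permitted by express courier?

Yes

Solid fuel tablets: burn rate 3.4 mm/s > 2 mm/s → Code Z3 (Flammable Solid).
Metal-powder blend: burn rate 6 mm/s > 2 mm/s → Code Z3 (Flammable Solid).
Burn rate 2.6 mm/s meets the Code Z3 criterion (Flammable Solid), so the solid fuel tablets are Code Z3.
Code Z3 net quantity: 287 g + (three 78 g packs = 234 g) + (three 106 g packs = 318 g) = 839 g.
That is within the Code Z3 express courier limit of 1 kg.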